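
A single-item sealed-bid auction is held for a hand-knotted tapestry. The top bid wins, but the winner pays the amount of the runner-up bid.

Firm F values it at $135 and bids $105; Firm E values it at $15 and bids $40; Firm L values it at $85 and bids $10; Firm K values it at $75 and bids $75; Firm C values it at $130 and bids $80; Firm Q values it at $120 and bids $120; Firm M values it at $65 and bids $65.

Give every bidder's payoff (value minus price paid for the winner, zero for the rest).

Ranking the bids: Firm Q $120; Firm F $105; Firm C $80; Firm K $75; Firm M $65; Firm E $40; Firm L $10.
Firm Q has the top bid and wins; the price is the second-highest bid, $105.
Firm Q's payoff = $120 − $105 = $15. All other bidders lose, so their payoff is 0.

Firm F $0, Firm E $0, Firm L $0, Firm K $0, Firm C $0, Firm Q $15, Firm M $0.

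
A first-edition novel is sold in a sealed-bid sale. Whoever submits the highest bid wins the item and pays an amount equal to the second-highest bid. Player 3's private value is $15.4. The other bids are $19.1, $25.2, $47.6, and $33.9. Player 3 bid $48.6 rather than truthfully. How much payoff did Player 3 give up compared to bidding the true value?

The highest competing bid is $47.6.
Bidding truthfully at $15.4: the top bid is $47.6 (a rival), so Player 3 loses. Payoff = $0.0.
Bidding $48.6: Player 3 has the top bid, wins, and pays the second-highest bid $47.6. Payoff = $15.4 − $47.6 = -$32.2.
Regret = truthful payoff − actual payoff = $0.0 − -$32.2 = $32.2.
Deviating from a truthful bid can only lose payoff in a second-price auction — never gain.

Payoff forgone: $32.2.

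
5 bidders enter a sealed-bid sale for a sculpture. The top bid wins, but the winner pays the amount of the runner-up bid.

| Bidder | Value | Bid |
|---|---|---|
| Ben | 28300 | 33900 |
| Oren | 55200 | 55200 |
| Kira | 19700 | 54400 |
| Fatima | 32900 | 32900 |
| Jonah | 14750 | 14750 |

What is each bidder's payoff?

Ben 0, Oren 800, Kira 0, Fatima 0, Jonah 0.

Bids in descending order: Oren 55200 > Kira 54400 > Ben 33900 > Fatima 32900 > Jonah 14750.
Oren has the top bid and wins; the price is the second-highest bid, 54400.
Oren's payoff = 55200 − 54400 = 800. All other bidders lose, so their payoff is 0.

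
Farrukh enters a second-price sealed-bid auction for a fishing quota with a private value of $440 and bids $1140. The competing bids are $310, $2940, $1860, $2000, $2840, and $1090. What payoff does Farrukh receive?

Highest competing bid: $2940.
Farrukh's bid $1140 is not the highest, so Farrukh loses, pays nothing, and earns zero payoff.

Farrukh's payoff: $0.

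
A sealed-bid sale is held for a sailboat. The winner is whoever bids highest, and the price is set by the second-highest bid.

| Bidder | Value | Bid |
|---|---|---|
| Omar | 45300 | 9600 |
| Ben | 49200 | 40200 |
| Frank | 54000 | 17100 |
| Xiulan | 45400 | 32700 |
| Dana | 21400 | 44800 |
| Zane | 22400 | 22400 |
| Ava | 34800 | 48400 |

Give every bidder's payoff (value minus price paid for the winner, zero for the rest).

Sorted high to low: Ava 48400, then Dana 44800, then Ben 40200, then Xiulan 32700, then Zane 22400, then Frank 17100, then Omar 9600.
Ava has the top bid and wins; the price is the second-highest bid, 44800.
Ava's payoff = 34800 − 44800 = -10000. All other bidders lose, so their payoff is 0.

Omar 0, Ben 0, Frank 0, Xiulan 0, Dana 0, Zane 0, Ava -10000.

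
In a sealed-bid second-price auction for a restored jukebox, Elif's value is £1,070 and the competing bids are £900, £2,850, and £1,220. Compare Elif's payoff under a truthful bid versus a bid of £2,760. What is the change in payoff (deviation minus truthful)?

Payoff change: £0.

The highest competing bid is £2,850.
Bidding truthfully at £1,070: the top bid is £2,850 (a rival), so Elif loses. Payoff = £0.
Bidding £2,760: the top bid is £2,850 (a rival), so Elif loses. Payoff = £0.
Change = £0 − £0 = £0.
The bid only affects whether you win, not the price — here both bids land on the same side of the top rival bid, so the deviation is payoff-neutral.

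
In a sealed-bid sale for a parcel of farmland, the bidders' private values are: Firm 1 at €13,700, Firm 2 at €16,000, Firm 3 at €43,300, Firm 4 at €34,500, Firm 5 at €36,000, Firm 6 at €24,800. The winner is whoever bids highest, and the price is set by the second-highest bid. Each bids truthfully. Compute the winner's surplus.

Sorted high to low: Firm 3 €43,300, then Firm 5 €36,000, then Firm 4 €34,500, then Firm 6 €24,800, then Firm 2 €16,000, then Firm 1 €13,700.
Firm 3 wins with the top bid and pays the second-highest, €36,000.
Surplus = €43,300 − €36,000 = €7,300.

Winner's surplus: €7,300.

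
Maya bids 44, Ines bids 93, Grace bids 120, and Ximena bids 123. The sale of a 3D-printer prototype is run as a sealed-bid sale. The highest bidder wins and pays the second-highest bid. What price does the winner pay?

Bids in descending order: Ximena 123 > Grace 120 > Ines 93 > Maya 44.
Ximena has the highest bid, so Ximena wins.
The second-highest bid is 120, so that is what Ximena pays.

Price paid: 120.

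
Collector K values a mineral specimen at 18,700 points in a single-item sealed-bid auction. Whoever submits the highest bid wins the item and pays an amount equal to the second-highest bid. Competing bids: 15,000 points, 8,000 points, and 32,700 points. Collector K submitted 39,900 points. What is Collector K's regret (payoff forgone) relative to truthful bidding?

The highest competing bid is 32,700 points.
Bidding truthfully at 18,700 points: the top bid is 32,700 points (a rival), so Collector K loses. Payoff = 0 points.
Bidding 39,900 points: Collector K has the top bid, wins, and pays the second-highest bid 32,700 points. Payoff = 18,700 points − 32,700 points = -14,000 points.
Regret = truthful payoff − actual payoff = 0 points − -14,000 points = 14,000 points.

14,000 points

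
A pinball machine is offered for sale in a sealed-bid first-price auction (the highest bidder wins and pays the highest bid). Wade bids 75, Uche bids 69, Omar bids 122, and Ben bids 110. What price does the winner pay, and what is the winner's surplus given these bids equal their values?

The winner pays 122 for a surplus of 0.

Ranking the bids: Omar 122; Ben 110; Wade 75; Uche 69.
Omar is the highest bidder, so Omar wins.
Under the first-price rule, the price is the highest bid: 122.
Surplus = 122 − 122 = 0.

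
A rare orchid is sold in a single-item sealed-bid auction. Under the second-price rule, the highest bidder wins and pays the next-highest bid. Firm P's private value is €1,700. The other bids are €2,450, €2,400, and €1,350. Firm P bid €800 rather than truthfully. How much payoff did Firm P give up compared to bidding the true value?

Payoff forgone: €0.

The highest competing bid is €2,450.
Bidding truthfully at €1,700: the top bid is €2,450 (a rival), so Firm P loses. Payoff = €0.
Bidding €800: the top bid is €2,450 (a rival), so Firm P loses. Payoff = €0.
Regret = truthful payoff − actual payoff = €0 − €0 = €0.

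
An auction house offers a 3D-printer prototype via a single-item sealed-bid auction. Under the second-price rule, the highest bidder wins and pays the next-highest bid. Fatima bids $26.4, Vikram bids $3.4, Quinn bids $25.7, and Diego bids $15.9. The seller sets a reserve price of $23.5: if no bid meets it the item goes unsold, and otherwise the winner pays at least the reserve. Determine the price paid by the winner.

$25.7

Ordered from highest: Fatima $26.4; Quinn $25.7; Diego $15.9; Vikram $3.4.
Fatima has the highest bid, so Fatima wins.
The second-highest bid is $25.7, which exceeds the reserve, so that sets the price.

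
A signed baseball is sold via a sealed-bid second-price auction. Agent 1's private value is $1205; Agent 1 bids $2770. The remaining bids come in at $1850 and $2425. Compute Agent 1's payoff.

-$1220

Highest competing bid: $2425.
Agent 1's bid $2770 is the highest overall, so Agent 1 wins and pays the second-highest bid, $2425.
Payoff = value − price = $1205 − $2425 = -$1220.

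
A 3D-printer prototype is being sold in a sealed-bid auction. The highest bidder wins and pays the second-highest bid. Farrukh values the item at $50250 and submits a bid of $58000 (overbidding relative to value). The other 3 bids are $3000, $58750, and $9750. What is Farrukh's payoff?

Farrukh's payoff: $0.

Highest competing bid: $58750.
Farrukh's bid $58000 is not the highest, so Farrukh loses, pays nothing, and earns zero payoff.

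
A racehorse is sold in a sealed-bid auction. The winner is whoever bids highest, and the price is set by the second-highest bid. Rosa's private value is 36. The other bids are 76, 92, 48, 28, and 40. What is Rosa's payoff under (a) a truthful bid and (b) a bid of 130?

The highest competing bid is 92.
Bidding truthfully at 36: the top bid is 92 (a rival), so Rosa loses. Payoff = 0.
Bidding 130: Rosa has the top bid, wins, and pays the second-highest bid 92. Payoff = 36 − 92 = -56.
This is the dominant-strategy logic: truthful bidding weakly beats any alternative.

(a) 0  (b) -56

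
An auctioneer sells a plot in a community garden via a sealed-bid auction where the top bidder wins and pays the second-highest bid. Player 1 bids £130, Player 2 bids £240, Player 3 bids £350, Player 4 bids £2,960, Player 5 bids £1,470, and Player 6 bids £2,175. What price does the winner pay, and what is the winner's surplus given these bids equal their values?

Bids in descending order: Player 4 £2,960, then Player 6 £2,175, then Player 5 £1,470, then Player 3 £350, then Player 2 £240, then Player 1 £130.
Player 4 is the highest bidder, so Player 4 wins.
Under the second-price rule, the price is the second-highest bid: £2,175.
Surplus = £2,960 − £2,175 = £785.

Price £2,175; surplus £785.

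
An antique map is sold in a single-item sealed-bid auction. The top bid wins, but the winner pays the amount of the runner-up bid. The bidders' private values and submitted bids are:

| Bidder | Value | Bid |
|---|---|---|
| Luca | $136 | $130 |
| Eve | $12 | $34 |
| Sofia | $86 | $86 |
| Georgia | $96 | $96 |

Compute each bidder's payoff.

Sorted high to low: Luca $130; Georgia $96; Sofia $86; Eve $34.
Luca has the top bid and wins; the price is the second-highest bid, $96.
Luca's payoff = $136 − $96 = $40. All other bidders lose, so their payoff is 0.

Luca $40, Eve $0, Sofia $0, Georgia $0.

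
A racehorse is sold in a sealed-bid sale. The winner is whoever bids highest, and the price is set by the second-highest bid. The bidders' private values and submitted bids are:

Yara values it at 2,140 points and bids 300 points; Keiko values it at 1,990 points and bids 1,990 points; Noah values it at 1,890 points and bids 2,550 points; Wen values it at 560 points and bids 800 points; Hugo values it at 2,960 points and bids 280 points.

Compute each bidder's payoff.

Bids in descending order: Noah 2,550 points > Keiko 1,990 points > Wen 800 points > Yara 300 points > Hugo 280 points.
Noah has the top bid and wins; the price is the second-highest bid, 1,990 points.
Noah's payoff = 1,890 points − 1,990 points = -100 points. All other bidders lose, so their payoff is 0.

Yara 0 points, Keiko 0 points, Noah -100 points, Wen 0 points, Hugo 0 points.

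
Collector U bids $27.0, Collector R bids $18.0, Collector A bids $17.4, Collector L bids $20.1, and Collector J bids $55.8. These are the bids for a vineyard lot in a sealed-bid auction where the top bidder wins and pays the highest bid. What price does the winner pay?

Ordered from highest: Collector J $55.8; Collector U $27.0; Collector L $20.1; Collector R $18.0; Collector A $17.4.
Collector J is the highest bidder, so Collector J wins.
Under the first-price rule, the price is the highest bid: $55.8.

$55.8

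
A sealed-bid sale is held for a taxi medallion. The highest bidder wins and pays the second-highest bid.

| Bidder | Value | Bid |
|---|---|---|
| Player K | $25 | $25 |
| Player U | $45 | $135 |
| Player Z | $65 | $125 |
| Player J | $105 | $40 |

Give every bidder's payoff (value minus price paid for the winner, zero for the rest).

Payoffs: Player K $0, Player U -$80, Player Z $0, Player J $0.

Ordered from highest: Player U $135, then Player Z $125, then Player J $40, then Player K $25.
Player U has the top bid and wins; the price is the second-highest bid, $125.
Player U's payoff = $45 − $125 = -$80. All other bidders lose, so their payoff is 0.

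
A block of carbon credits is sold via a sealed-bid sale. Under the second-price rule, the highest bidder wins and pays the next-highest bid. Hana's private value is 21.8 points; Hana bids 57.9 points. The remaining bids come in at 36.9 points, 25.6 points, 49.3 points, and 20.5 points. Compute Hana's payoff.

Highest competing bid: 49.3 points.
Hana's bid 57.9 points is the highest overall, so Hana wins and pays the second-highest bid, 49.3 points.
Payoff = value − price = 21.8 points − 49.3 points = -27.5 points.
Overbidding won the item at a price above value — truthful bidding would have avoided this loss.

Payoff = -27.5 points.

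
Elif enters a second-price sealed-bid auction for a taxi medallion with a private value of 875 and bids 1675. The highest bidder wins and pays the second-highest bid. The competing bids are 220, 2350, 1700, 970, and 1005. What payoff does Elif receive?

Elif's payoff: 0.

Highest competing bid: 2350.
Elif's bid 1675 is not the highest, so Elif loses, pays nothing, and earns zero payoff.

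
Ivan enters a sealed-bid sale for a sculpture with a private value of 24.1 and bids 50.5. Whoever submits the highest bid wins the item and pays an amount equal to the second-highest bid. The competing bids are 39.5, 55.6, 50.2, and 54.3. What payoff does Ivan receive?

Highest competing bid: 55.6.
Ivan's bid 50.5 is not the highest, so Ivan loses, pays nothing, and earns zero payoff.

Payoff = 0.0.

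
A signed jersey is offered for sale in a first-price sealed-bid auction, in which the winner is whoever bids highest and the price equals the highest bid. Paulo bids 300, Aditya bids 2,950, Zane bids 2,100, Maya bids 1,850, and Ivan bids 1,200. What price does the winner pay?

Ordered from highest: Aditya 2,950; Zane 2,100; Maya 1,850; Ivan 1,200; Paulo 300.
Aditya is the highest bidder, so Aditya wins.
Under the first-price rule, the price is the highest bid: 2,950.

The winner pays 2,950.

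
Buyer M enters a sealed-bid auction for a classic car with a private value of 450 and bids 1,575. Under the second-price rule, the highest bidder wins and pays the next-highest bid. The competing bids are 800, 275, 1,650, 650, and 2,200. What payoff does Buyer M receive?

Highest competing bid: 2,200.
Buyer M's bid 1,575 is not the highest, so Buyer M loses, pays nothing, and earns zero payoff.

Payoff = 0.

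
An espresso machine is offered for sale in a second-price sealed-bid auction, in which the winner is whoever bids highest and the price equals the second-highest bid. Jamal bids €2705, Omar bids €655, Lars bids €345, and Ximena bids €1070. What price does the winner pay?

Price paid: €1070.

Ranking the bids: Jamal €2705; Ximena €1070; Omar €655; Lars €345.
Jamal is the highest bidder, so Jamal wins.
Under the second-price rule, the price is the second-highest bid: €1070.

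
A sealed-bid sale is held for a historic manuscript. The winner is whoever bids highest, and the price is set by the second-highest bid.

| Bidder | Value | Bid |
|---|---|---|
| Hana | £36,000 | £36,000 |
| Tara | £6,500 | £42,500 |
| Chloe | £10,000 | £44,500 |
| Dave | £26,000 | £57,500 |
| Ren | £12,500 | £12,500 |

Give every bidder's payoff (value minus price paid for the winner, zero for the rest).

Bids in descending order: Dave £57,500 > Chloe £44,500 > Tara £42,500 > Hana £36,000 > Ren £12,500.
Dave has the top bid and wins; the price is the second-highest bid, £44,500.
Dave's payoff = £26,000 − £44,500 = -£18,500. All other bidders lose, so their payoff is 0.

Hana £0, Tara £0, Chloe £0, Dave -£18,500, Ren £0.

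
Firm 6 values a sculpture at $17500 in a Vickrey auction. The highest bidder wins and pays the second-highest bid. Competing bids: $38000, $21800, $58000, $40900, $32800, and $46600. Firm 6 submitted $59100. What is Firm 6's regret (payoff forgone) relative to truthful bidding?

The highest competing bid is $58000.
Bidding truthfully at $17500: the top bid is $58000 (a rival), so Firm 6 loses. Payoff = $0.
Bidding $59100: Firm 6 has the top bid, wins, and pays the second-highest bid $58000. Payoff = $17500 − $58000 = -$40500.
Regret = truthful payoff − actual payoff = $0 − -$40500 = $40500.
This is the dominant-strategy logic: truthful bidding weakly beats any alternative.

$40500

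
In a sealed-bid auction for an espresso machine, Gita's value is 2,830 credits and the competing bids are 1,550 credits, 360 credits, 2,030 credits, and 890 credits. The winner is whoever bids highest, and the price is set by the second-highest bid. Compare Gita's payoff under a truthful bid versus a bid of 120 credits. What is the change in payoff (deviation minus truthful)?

The highest competing bid is 2,030 credits.
Bidding truthfully at 2,830 credits: Gita has the top bid, wins, and pays the second-highest bid 2,030 credits. Payoff = 2,830 credits − 2,030 credits = 800 credits.
Bidding 120 credits: the top bid is 2,030 credits (a rival), so Gita loses. Payoff = 0 credits.
Change = 0 credits − 800 credits = -800 credits.
Deviating from a truthful bid can only lose payoff in a second-price auction — never gain.

Change in payoff: -800 credits.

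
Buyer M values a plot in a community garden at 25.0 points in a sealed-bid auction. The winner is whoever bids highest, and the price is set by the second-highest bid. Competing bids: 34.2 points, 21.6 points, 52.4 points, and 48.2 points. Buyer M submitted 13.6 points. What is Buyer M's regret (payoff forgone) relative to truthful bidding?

0.0 points

The highest competing bid is 52.4 points.
Bidding truthfully at 25.0 points: the top bid is 52.4 points (a rival), so Buyer M loses. Payoff = 0.0 points.
Bidding 13.6 points: the top bid is 52.4 points (a rival), so Buyer M loses. Payoff = 0.0 points.
Regret = truthful payoff − actual payoff = 0.0 points − 0.0 points = 0.0 points.
The bid only affects whether you win, not the price — here both bids land on the same side of the top rival bid, so the deviation is payoff-neutral.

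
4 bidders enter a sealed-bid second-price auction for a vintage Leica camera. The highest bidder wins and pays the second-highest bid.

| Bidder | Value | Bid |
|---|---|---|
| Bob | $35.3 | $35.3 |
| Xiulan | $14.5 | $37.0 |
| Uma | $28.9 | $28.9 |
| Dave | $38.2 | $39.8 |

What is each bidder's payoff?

Payoffs: Bob $0.0, Xiulan $0.0, Uma $0.0, Dave $1.2.

Ordered from highest: Dave $39.8 > Xiulan $37.0 > Bob $35.3 > Uma $28.9.
Dave has the top bid and wins; the price is the second-highest bid, $37.0.
Dave's payoff = $38.2 − $37.0 = $1.2. All other bidders lose, so their payoff is 0.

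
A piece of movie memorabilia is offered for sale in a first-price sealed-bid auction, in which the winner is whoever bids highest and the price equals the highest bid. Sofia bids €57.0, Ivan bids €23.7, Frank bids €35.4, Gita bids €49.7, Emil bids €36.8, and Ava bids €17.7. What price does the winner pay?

Price paid: €57.0.

Ranking the bids: Sofia €57.0 > Gita €49.7 > Emil €36.8 > Frank €35.4 > Ivan €23.7 > Ava €17.7.
Sofia is the highest bidder, so Sofia wins.
Under the first-price rule, the price is the highest bid: €57.0.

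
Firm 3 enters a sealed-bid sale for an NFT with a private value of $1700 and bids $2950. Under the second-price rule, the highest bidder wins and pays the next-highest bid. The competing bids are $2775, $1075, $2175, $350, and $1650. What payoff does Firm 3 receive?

Highest competing bid: $2775.
Firm 3's bid $2950 is the highest overall, so Firm 3 wins and pays the second-highest bid, $2775.
Payoff = value − price = $1700 − $2775 = -$1075.

The bidder's payoff: -$1075.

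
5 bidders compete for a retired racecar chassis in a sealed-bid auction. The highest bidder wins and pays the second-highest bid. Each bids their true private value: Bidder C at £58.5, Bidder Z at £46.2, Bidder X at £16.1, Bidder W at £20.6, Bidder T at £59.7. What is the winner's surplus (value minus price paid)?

£1.2

Bids in descending order: Bidder T £59.7 > Bidder C £58.5 > Bidder Z £46.2 > Bidder W £20.6 > Bidder X £16.1.
Bidder T wins with the top bid and pays the second-highest, £58.5.
Surplus = £59.7 − £58.5 = £1.2.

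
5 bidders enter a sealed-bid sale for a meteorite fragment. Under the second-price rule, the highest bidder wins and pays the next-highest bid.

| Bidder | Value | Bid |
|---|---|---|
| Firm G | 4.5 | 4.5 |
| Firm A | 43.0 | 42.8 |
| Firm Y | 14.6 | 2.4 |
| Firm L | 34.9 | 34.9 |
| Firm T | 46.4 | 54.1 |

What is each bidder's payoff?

Bids in descending order: Firm T 54.1, then Firm A 42.8, then Firm L 34.9, then Firm G 4.5, then Firm Y 2.4.
Firm T has the top bid and wins; the price is the second-highest bid, 42.8.
Firm T's payoff = 46.4 − 42.8 = 3.6. All other bidders lose, so their payoff is 0.

Firm G 0.0, Firm A 0.0, Firm Y 0.0, Firm L 0.0, Firm T 3.6.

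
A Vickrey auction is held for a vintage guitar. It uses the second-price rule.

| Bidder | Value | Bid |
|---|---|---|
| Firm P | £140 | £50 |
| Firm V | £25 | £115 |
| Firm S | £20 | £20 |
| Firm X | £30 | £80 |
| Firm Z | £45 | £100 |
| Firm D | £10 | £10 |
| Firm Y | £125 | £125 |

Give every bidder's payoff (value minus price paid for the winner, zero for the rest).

Firm P £0, Firm V £0, Firm S £0, Firm X £0, Firm Z £0, Firm D £0, Firm Y £10.

Sorted high to low: Firm Y £125; Firm V £115; Firm Z £100; Firm X £80; Firm P £50; Firm S £20; Firm D £10.
Firm Y has the top bid and wins; the price is the second-highest bid, £115.
Firm Y's payoff = £125 − £115 = £10. All other bidders lose, so their payoff is 0.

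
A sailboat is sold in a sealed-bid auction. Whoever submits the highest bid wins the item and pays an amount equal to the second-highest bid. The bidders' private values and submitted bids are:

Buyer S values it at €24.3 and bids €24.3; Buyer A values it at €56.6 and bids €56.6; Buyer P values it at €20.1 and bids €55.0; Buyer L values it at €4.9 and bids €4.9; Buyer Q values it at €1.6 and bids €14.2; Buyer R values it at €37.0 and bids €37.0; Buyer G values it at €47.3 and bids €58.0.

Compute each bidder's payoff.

Payoffs: Buyer S €0.0, Buyer A €0.0, Buyer P €0.0, Buyer L €0.0, Buyer Q €0.0, Buyer R €0.0, Buyer G -€9.3.

Ranking the bids: Buyer G €58.0, then Buyer A €56.6, then Buyer P €55.0, then Buyer R €37.0, then Buyer S €24.3, then Buyer Q €14.2, then Buyer L €4.9.
Buyer G has the top bid and wins; the price is the second-highest bid, €56.6.
Buyer G's payoff = €47.3 − €56.6 = -€9.3. All other bidders lose, so their payoff is 0.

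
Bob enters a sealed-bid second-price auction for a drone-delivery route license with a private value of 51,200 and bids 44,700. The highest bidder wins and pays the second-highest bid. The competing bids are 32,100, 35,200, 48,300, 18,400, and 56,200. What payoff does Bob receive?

Payoff = 0.

Highest competing bid: 56,200.
Bob's bid 44,700 is not the highest, so Bob loses, pays nothing, and earns zero payoff.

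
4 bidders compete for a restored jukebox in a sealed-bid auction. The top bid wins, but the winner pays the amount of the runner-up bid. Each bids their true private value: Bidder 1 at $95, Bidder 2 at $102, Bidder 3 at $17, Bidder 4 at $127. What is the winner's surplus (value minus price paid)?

Ranking the bids: Bidder 4 $127; Bidder 2 $102; Bidder 1 $95; Bidder 3 $17.
Bidder 4 wins with the top bid and pays the second-highest, $102.
Surplus = $127 − $102 = $25.

Surplus = $25.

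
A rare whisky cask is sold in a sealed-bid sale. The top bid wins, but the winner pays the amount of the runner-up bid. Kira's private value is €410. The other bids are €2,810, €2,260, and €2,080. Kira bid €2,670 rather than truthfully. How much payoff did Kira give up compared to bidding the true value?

Payoff forgone: €0.

The highest competing bid is €2,810.
Bidding truthfully at €410: the top bid is €2,810 (a rival), so Kira loses. Payoff = €0.
Bidding €2,670: the top bid is €2,810 (a rival), so Kira loses. Payoff = €0.
Regret = truthful payoff − actual payoff = €0 − €0 = €0.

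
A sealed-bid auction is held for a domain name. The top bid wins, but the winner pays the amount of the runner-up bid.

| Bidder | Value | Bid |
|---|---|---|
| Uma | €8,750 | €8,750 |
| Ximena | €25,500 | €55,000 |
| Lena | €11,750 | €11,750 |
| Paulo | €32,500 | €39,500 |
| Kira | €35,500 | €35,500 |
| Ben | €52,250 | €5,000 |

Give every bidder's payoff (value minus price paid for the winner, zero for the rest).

Payoffs: Uma €0, Ximena -€14,000, Lena €0, Paulo €0, Kira €0, Ben €0.

Ordered from highest: Ximena €55,000, then Paulo €39,500, then Kira €35,500, then Lena €11,750, then Uma €8,750, then Ben €5,000.
Ximena has the top bid and wins; the price is the second-highest bid, €39,500.
Ximena's payoff = €25,500 − €39,500 = -€14,000. All other bidders lose, so their payoff is 0.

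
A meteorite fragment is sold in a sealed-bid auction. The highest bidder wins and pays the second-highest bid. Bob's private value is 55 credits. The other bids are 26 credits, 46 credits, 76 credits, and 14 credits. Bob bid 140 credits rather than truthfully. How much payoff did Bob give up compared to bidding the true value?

21 credits

The highest competing bid is 76 credits.
Bidding truthfully at 55 credits: the top bid is 76 credits (a rival), so Bob loses. Payoff = 0 credits.
Bidding 140 credits: Bob has the top bid, wins, and pays the second-highest bid 76 credits. Payoff = 55 credits − 76 credits = -21 credits.
Regret = truthful payoff − actual payoff = 0 credits − -21 credits = 21 credits.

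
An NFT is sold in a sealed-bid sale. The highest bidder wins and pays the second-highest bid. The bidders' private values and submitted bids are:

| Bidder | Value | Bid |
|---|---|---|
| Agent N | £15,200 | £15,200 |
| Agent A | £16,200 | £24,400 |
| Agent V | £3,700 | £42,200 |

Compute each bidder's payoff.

Payoffs: Agent N £0, Agent A £0, Agent V -£20,700.

Sorted high to low: Agent V £42,200, then Agent A £24,400, then Agent N £15,200.
Agent V has the top bid and wins; the price is the second-highest bid, £24,400.
Agent V's payoff = £3,700 − £24,400 = -£20,700. All other bidders lose, so their payoff is 0.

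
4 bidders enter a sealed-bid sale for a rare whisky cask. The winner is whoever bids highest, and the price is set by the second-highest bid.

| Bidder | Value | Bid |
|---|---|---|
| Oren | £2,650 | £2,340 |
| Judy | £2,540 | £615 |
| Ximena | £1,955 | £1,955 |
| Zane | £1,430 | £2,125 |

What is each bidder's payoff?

Sorted high to low: Oren £2,340 > Zane £2,125 > Ximena £1,955 > Judy £615.
Oren has the top bid and wins; the price is the second-highest bid, £2,125.
Oren's payoff = £2,650 − £2,125 = £525. All other bidders lose, so their payoff is 0.

Oren £525, Judy £0, Ximena £0, Zane £0.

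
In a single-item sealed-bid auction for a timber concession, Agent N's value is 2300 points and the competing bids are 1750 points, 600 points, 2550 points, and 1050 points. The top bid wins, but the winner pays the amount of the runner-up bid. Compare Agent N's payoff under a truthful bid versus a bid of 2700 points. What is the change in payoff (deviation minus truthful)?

-250 points

The highest competing bid is 2550 points.
Bidding truthfully at 2300 points: the top bid is 2550 points (a rival), so Agent N loses. Payoff = 0 points.
Bidding 2700 points: Agent N has the top bid, wins, and pays the second-highest bid 2550 points. Payoff = 2300 points − 2550 points = -250 points.
Change = -250 points − 0 points = -250 points.
Deviating from a truthful bid can only lose payoff in a second-price auction — never gain.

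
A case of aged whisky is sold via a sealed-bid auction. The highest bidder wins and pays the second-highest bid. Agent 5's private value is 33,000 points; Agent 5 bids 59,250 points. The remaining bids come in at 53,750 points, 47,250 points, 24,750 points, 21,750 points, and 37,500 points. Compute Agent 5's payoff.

Highest competing bid: 53,750 points.
Agent 5's bid 59,250 points is the highest overall, so Agent 5 wins and pays the second-highest bid, 53,750 points.
Payoff = value − price = 33,000 points − 53,750 points = -20,750 points.
Overbidding won the item at a price above value — truthful bidding would have avoided this loss.

-20,750 points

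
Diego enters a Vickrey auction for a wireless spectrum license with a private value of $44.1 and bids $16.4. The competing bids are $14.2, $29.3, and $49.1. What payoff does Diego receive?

Highest competing bid: $49.1.
Diego's bid $16.4 is not the highest, so Diego loses, pays nothing, and earns zero payoff.

Payoff = $0.0.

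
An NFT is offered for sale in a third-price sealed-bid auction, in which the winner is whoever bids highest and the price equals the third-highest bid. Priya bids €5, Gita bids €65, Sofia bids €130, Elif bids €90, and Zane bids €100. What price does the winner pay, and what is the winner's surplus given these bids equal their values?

Price €90; surplus €40.

Bids in descending order: Sofia €130; Zane €100; Elif €90; Gita €65; Priya €5.
Sofia is the highest bidder, so Sofia wins.
Under the third-price rule, the price is the third-highest bid: €90.
Surplus = €130 − €90 = €40.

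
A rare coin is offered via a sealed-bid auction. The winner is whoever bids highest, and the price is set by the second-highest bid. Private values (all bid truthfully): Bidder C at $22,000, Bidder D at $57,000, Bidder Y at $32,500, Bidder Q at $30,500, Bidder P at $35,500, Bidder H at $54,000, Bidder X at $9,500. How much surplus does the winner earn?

Winner's surplus: $3,000.

Sorted high to low: Bidder D $57,000 > Bidder H $54,000 > Bidder P $35,500 > Bidder Y $32,500 > Bidder Q $30,500 > Bidder C $22,000 > Bidder X $9,500.
Bidder D wins with the top bid and pays the second-highest, $54,000.
Surplus = $57,000 − $54,000 = $3,000.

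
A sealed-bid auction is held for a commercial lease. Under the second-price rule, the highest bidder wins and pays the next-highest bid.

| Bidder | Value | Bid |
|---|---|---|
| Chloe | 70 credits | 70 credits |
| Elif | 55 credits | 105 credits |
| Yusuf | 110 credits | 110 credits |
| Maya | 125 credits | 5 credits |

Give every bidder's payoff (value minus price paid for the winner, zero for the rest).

Chloe 0 credits, Elif 0 credits, Yusuf 5 credits, Maya 0 credits.

Ordered from highest: Yusuf 110 credits; Elif 105 credits; Chloe 70 credits; Maya 5 credits.
Yusuf has the top bid and wins; the price is the second-highest bid, 105 credits.
Yusuf's payoff = 110 credits − 105 credits = 5 credits. All other bidders lose, so their payoff is 0.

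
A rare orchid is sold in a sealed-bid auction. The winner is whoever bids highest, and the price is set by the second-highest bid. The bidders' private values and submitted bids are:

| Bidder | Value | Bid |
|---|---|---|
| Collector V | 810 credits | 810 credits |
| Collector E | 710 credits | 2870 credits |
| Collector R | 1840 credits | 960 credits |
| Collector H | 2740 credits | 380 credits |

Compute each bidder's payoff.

Bids in descending order: Collector E 2870 credits, then Collector R 960 credits, then Collector V 810 credits, then Collector H 380 credits.
Collector E has the top bid and wins; the price is the second-highest bid, 960 credits.
Collector E's payoff = 710 credits − 960 credits = -250 credits. All other bidders lose, so their payoff is 0.

Collector V 0 credits, Collector E -250 credits, Collector R 0 credits, Collector H 0 credits.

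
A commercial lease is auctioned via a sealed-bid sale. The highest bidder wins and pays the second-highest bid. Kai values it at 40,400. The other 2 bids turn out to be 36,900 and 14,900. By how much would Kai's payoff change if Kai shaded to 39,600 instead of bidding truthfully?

0

The highest competing bid is 36,900.
Bidding truthfully at 40,400: Kai has the top bid, wins, and pays the second-highest bid 36,900. Payoff = 40,400 − 36,900 = 3,500.
Bidding 39,600: Kai has the top bid, wins, and pays the second-highest bid 36,900. Payoff = 40,400 − 36,900 = 3,500.
Change = 3,500 − 3,500 = 0.
The bid only affects whether you win, not the price — here both bids land on the same side of the top rival bid, so the deviation is payoff-neutral.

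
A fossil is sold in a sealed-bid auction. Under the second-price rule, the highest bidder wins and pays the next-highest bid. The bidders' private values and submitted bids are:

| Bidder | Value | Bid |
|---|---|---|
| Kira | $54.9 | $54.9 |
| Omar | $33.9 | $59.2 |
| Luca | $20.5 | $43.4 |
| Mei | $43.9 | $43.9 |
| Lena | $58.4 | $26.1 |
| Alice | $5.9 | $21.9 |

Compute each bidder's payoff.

Bids in descending order: Omar $59.2; Kira $54.9; Mei $43.9; Luca $43.4; Lena $26.1; Alice $21.9.
Omar has the top bid and wins; the price is the second-highest bid, $54.9.
Omar's payoff = $33.9 − $54.9 = -$21.0. All other bidders lose, so their payoff is 0.

Kira $0.0, Omar -$21.0, Luca $0.0, Mei $0.0, Lena $0.0, Alice $0.0.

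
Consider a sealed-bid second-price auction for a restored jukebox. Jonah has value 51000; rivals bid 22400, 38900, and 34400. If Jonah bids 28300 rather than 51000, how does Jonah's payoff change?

-12100

The highest competing bid is 38900.
Bidding truthfully at 51000: Jonah has the top bid, wins, and pays the second-highest bid 38900. Payoff = 51000 − 38900 = 12100.
Bidding 28300: the top bid is 38900 (a rival), so Jonah loses. Payoff = 0.
Change = 0 − 12100 = -12100.
Deviating from a truthful bid can only lose payoff in a second-price auction — never gain.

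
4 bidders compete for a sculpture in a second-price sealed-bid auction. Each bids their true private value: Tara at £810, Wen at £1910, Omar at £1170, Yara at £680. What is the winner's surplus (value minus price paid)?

Sorted high to low: Wen £1910 > Omar £1170 > Tara £810 > Yara £680.
Wen wins with the top bid and pays the second-highest, £1170.
Surplus = £1910 − £1170 = £740.

£740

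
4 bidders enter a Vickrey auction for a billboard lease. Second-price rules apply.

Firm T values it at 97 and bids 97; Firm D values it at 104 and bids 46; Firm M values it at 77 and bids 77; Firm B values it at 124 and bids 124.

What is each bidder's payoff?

Payoffs: Firm T 0, Firm D 0, Firm M 0, Firm B 27.

Ordered from highest: Firm B 124; Firm T 97; Firm M 77; Firm D 46.
Firm B has the top bid and wins; the price is the second-highest bid, 97.
Firm B's payoff = 124 − 97 = 27. All other bidders lose, so their payoff is 0.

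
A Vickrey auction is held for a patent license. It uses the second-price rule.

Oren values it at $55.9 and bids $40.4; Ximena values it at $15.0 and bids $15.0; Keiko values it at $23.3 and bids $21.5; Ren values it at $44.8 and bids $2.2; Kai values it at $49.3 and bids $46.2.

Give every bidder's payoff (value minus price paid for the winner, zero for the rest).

Oren $0.0, Ximena $0.0, Keiko $0.0, Ren $0.0, Kai $8.9.

Ranking the bids: Kai $46.2, then Oren $40.4, then Keiko $21.5, then Ximena $15.0, then Ren $2.2.
Kai has the top bid and wins; the price is the second-highest bid, $40.4.
Kai's payoff = $49.3 − $40.4 = $8.9. All other bidders lose, so their payoff is 0.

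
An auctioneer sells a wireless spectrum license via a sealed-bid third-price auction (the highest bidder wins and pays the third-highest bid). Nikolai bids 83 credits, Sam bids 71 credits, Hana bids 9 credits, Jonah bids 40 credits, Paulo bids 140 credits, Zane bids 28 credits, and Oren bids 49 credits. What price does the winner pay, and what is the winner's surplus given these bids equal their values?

Bids in descending order: Paulo 140 credits > Nikolai 83 credits > Sam 71 credits > Oren 49 credits > Jonah 40 credits > Zane 28 credits > Hana 9 credits.
Paulo is the highest bidder, so Paulo wins.
Under the third-price rule, the price is the third-highest bid: 71 credits.
Surplus = 140 credits − 71 credits = 69 credits.

Price 71 credits; surplus 69 credits.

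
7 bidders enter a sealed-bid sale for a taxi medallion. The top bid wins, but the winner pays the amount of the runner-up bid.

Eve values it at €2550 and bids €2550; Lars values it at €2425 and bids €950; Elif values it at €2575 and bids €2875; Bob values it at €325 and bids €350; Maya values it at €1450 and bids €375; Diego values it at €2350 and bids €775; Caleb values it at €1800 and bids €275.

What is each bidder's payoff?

Ranking the bids: Elif €2875 > Eve €2550 > Lars €950 > Diego €775 > Maya €375 > Bob €350 > Caleb €275.
Elif has the top bid and wins; the price is the second-highest bid, €2550.
Elif's payoff = €2575 − €2550 = €25. All other bidders lose, so their payoff is 0.

Payoffs: Eve €0, Lars €0, Elif €25, Bob €0, Maya €0, Diego €0, Caleb €0.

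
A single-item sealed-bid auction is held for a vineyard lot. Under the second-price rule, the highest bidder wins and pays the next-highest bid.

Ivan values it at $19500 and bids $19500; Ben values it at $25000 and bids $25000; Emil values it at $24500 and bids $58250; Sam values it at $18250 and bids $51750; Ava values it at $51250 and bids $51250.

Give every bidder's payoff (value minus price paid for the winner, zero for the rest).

Sorted high to low: Emil $58250; Sam $51750; Ava $51250; Ben $25000; Ivan $19500.
Emil has the top bid and wins; the price is the second-highest bid, $51750.
Emil's payoff = $24500 − $51750 = -$27250. All other bidders lose, so their payoff is 0.

Ivan $0, Ben $0, Emil -$27250, Sam $0, Ava $0.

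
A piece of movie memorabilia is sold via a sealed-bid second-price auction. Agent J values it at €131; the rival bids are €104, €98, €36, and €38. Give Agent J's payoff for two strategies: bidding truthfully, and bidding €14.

Truthful: €27; alternative: €0.

The highest competing bid is €104.
Bidding truthfully at €131: Agent J has the top bid, wins, and pays the second-highest bid €104. Payoff = €131 − €104 = €27.
Bidding €14: the top bid is €104 (a rival), so Agent J loses. Payoff = €0.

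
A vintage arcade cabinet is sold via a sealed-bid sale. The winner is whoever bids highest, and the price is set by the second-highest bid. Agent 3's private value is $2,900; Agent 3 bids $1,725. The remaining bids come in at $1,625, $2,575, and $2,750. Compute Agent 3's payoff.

Highest competing bid: $2,750.
Agent 3's bid $1,725 is not the highest, so Agent 3 loses, pays nothing, and earns zero payoff.

Payoff = $0.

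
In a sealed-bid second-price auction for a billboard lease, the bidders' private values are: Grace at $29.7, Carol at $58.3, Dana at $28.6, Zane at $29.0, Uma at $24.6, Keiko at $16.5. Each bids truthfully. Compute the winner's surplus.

Surplus = $28.6.

Bids in descending order: Carol $58.3 > Grace $29.7 > Zane $29.0 > Dana $28.6 > Uma $24.6 > Keiko $16.5.
Carol wins with the top bid and pays the second-highest, $29.7.
Surplus = $58.3 − $29.7 = $28.6.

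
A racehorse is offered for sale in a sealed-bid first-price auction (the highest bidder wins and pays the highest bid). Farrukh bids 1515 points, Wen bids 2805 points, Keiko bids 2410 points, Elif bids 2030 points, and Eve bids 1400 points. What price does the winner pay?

2805 points

Bids in descending order: Wen 2805 points > Keiko 2410 points > Elif 2030 points > Farrukh 1515 points > Eve 1400 points.
Wen is the highest bidder, so Wen wins.
Under the first-price rule, the price is the highest bid: 2805 points.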